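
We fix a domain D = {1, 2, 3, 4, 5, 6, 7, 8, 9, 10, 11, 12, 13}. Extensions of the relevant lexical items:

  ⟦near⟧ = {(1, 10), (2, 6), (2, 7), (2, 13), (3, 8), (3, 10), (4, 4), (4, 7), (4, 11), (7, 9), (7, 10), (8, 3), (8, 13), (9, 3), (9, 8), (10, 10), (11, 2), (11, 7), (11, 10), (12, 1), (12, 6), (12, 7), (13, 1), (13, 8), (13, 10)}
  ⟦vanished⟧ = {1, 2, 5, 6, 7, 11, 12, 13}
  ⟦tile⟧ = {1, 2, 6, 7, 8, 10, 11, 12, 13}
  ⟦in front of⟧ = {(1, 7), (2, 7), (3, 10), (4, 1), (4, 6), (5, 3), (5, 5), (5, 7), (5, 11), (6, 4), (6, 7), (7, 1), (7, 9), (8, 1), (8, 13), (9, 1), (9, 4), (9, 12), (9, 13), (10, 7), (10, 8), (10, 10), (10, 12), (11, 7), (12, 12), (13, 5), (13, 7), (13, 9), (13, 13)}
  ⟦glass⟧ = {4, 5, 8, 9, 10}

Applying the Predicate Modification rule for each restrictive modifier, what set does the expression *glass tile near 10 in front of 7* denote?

{10}

⟦near 10⟧ = {x : ⟨x, 10⟩ ∈ ⟦near⟧} = {1, 3, 7, 10, 11, 13}
⟦in front of 7⟧ = {x : ⟨x, 7⟩ ∈ ⟦in front of⟧} = {1, 2, 5, 6, 10, 11, 13}
⟦tile⟧ = {1, 2, 6, 7, 8, 10, 11, 12, 13}
… ∩ ⟦near 10⟧ = {1, 2, 6, 7, 8, 10, 11, 12, 13} ∩ {1, 3, 7, 10, 11, 13} = {1, 7, 10, 11, 13}
… ∩ ⟦in front of 7⟧ = {1, 7, 10, 11, 13} ∩ {1, 2, 5, 6, 10, 11, 13} = {1, 10, 11, 13}
… ∩ ⟦glass⟧ = {1, 10, 11, 13} ∩ {4, 5, 8, 9, 10} = {10}
So ⟦glass tile near 10 in front of 7⟧ = {10}.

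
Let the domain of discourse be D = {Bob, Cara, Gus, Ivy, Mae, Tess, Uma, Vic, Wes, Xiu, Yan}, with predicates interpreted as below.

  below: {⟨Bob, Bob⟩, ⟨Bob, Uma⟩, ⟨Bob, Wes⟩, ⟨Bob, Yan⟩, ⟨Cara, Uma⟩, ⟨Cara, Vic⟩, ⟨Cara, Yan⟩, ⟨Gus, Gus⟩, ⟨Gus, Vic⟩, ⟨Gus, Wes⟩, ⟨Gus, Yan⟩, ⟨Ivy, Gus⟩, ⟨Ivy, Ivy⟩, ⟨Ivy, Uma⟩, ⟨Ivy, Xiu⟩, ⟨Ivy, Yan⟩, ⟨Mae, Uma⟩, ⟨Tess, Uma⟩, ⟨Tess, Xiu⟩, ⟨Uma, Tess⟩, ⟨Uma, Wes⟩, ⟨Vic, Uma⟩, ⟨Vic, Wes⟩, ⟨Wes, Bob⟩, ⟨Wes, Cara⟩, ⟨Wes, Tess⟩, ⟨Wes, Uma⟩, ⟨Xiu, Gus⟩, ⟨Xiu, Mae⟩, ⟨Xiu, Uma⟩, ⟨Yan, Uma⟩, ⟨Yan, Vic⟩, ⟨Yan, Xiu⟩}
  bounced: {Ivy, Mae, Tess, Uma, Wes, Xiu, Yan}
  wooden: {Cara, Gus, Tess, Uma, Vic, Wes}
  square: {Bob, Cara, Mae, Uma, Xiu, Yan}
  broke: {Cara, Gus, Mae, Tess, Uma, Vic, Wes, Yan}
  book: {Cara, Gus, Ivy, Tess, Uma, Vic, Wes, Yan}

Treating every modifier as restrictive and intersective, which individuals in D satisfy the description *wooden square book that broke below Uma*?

{Cara}

⟦that broke⟧ = ⟦broke⟧ = {Cara, Gus, Mae, Tess, Uma, Vic, Wes, Yan}
⟦below Uma⟧ = {x : ⟨x, Uma⟩ ∈ ⟦below⟧} = {Bob, Cara, Ivy, Mae, Tess, Vic, Wes, Xiu, Yan}
⟦book⟧ = {Cara, Gus, Ivy, Tess, Uma, Vic, Wes, Yan}
… ∩ ⟦that broke⟧ = {Cara, Gus, Ivy, Tess, Uma, Vic, Wes, Yan} ∩ {Cara, Gus, Mae, Tess, Uma, Vic, Wes, Yan} = {Cara, Gus, Tess, Uma, Vic, Wes, Yan}
… ∩ ⟦below Uma⟧ = {Cara, Gus, Tess, Uma, Vic, Wes, Yan} ∩ {Bob, Cara, Ivy, Mae, Tess, Vic, Wes, Xiu, Yan} = {Cara, Tess, Vic, Wes, Yan}
… ∩ ⟦wooden⟧ = {Cara, Tess, Vic, Wes, Yan} ∩ {Cara, Gus, Tess, Uma, Vic, Wes} = {Cara, Tess, Vic, Wes}
… ∩ ⟦square⟧ = {Cara, Tess, Vic, Wes} ∩ {Bob, Cara, Mae, Uma, Xiu, Yan} = {Cara}
So ⟦wooden square book that broke below Uma⟧ = {Cara}.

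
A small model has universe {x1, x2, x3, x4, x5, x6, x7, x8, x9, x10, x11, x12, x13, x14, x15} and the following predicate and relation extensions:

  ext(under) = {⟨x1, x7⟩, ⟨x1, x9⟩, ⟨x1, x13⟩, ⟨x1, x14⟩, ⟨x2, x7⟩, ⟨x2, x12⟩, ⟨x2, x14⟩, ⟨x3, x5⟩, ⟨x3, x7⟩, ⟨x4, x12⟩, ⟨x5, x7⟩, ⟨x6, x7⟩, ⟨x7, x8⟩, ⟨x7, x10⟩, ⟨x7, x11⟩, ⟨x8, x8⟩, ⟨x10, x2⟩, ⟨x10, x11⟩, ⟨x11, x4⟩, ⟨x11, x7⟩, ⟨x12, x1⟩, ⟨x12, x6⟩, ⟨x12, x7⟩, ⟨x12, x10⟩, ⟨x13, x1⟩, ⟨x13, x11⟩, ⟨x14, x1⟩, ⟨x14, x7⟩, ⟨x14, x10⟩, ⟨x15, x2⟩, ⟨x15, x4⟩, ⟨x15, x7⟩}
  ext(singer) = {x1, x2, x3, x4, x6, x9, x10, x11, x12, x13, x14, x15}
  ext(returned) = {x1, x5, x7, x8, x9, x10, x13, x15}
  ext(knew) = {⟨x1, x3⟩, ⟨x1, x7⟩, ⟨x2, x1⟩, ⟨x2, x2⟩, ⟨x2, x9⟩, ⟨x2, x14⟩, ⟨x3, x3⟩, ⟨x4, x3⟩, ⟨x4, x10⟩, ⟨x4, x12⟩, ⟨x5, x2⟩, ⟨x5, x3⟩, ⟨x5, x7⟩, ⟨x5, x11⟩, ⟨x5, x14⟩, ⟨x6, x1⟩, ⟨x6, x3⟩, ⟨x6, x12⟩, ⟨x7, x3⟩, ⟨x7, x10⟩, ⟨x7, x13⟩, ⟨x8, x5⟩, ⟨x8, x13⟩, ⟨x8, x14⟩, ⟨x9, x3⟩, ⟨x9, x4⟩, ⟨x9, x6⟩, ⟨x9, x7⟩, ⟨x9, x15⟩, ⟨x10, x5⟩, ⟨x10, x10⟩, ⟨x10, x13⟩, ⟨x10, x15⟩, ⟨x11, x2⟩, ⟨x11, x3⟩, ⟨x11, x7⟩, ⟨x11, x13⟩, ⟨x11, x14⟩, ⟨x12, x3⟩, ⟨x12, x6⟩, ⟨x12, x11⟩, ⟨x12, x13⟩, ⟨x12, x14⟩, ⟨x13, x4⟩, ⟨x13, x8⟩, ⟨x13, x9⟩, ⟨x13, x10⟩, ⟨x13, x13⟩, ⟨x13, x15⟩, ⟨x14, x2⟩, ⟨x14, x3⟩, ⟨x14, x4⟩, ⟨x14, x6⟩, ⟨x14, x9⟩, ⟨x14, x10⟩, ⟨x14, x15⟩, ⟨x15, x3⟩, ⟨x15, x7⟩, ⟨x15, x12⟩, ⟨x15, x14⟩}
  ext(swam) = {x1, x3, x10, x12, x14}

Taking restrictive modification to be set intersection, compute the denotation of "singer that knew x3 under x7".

{x1, x3, x6, x11, x12, x14, x15}

⟦that knew x3⟧ = {x : ⟨x, x3⟩ ∈ ⟦knew⟧} = {x1, x3, x4, x5, x6, x7, x9, x11, x12, x14, x15}
⟦under x7⟧ = {x : ⟨x, x7⟩ ∈ ⟦under⟧} = {x1, x2, x3, x5, x6, x11, x12, x14, x15}
⟦singer⟧ = {x1, x2, x3, x4, x6, x9, x10, x11, x12, x13, x14, x15}
… ∩ ⟦that knew x3⟧ = {x1, x2, x3, x4, x6, x9, x10, x11, x12, x13, x14, x15} ∩ {x1, x3, x4, x5, x6, x7, x9, x11, x12, x14, x15} = {x1, x3, x4, x6, x9, x11, x12, x14, x15}
… ∩ ⟦under x7⟧ = {x1, x3, x4, x6, x9, x11, x12, x14, x15} ∩ {x1, x2, x3, x5, x6, x11, x12, x14, x15} = {x1, x3, x6, x11, x12, x14, x15}
So ⟦singer that knew x3 under x7⟧ = {x1, x3, x6, x11, x12, x14, x15}.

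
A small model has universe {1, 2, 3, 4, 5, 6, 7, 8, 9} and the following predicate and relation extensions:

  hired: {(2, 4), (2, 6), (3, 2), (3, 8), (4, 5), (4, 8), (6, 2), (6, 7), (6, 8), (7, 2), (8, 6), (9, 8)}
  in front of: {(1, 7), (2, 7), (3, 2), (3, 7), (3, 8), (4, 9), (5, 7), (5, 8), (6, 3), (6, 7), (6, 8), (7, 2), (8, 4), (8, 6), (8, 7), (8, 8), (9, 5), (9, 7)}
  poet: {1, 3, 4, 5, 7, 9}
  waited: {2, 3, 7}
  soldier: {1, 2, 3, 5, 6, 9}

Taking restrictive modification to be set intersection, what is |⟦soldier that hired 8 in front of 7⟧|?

⟦that hired 8⟧ = {x : ⟨x, 8⟩ ∈ ⟦hired⟧} = {3, 4, 6, 9}
⟦in front of 7⟧ = {x : ⟨x, 7⟩ ∈ ⟦in front of⟧} = {1, 2, 3, 5, 6, 8, 9}
⟦soldier⟧ = {1, 2, 3, 5, 6, 9}
… ∩ ⟦that hired 8⟧ = {1, 2, 3, 5, 6, 9} ∩ {3, 4, 6, 9} = {3, 6, 9}
… ∩ ⟦in front of 7⟧ = {3, 6, 9} ∩ {1, 2, 3, 5, 6, 8, 9} = {3, 6, 9}
⟦soldier that hired 8 in front of 7⟧ = {3, 6, 9}, so the cardinality is 3.

3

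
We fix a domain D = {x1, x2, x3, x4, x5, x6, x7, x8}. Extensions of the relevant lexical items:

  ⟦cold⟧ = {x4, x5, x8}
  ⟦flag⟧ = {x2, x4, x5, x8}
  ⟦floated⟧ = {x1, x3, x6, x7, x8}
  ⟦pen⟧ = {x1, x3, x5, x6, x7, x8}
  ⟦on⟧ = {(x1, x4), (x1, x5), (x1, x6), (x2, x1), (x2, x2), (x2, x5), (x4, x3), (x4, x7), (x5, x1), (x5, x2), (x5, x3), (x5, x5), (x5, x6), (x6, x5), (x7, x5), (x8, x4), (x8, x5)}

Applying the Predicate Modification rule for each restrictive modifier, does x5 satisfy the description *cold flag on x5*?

yes

⟦on x5⟧ = {x : ⟨x, x5⟩ ∈ ⟦on⟧} = {x1, x2, x5, x6, x7, x8}
⟦flag⟧ = {x2, x4, x5, x8}
… ∩ ⟦on x5⟧ = {x2, x4, x5, x8} ∩ {x1, x2, x5, x6, x7, x8} = {x2, x5, x8}
… ∩ ⟦cold⟧ = {x2, x5, x8} ∩ {x4, x5, x8} = {x5, x8}
⟦cold flag on x5⟧ = {x5, x8}; x5 ∈ this set.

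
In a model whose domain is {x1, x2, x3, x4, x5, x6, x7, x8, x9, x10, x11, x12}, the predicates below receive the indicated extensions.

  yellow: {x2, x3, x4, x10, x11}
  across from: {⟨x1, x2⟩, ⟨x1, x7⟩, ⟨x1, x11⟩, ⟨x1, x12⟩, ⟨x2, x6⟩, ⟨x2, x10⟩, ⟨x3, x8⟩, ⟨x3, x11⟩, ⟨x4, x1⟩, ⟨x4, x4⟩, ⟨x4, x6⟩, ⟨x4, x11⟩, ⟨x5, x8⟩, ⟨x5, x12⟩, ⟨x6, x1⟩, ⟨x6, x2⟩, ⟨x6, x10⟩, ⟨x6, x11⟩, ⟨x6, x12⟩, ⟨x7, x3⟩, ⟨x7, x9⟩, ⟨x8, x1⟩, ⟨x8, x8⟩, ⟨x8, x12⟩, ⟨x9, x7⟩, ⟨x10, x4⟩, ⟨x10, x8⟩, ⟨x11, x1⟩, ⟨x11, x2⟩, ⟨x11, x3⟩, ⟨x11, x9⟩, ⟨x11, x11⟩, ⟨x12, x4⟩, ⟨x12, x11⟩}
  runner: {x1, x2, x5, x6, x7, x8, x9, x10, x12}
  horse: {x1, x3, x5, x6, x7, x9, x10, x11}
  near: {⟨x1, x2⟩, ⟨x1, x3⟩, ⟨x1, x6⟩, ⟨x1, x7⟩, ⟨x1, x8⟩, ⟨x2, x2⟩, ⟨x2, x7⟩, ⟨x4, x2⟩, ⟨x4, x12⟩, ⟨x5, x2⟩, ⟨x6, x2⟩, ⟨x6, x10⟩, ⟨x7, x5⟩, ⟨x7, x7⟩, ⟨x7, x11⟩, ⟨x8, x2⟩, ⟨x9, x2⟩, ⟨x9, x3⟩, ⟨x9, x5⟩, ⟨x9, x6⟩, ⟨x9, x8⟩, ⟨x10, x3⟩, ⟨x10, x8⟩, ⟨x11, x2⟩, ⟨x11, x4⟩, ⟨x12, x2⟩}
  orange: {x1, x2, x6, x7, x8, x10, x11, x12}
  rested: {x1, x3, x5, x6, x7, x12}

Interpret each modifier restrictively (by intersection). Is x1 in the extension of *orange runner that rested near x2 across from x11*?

⟦that rested⟧ = ⟦rested⟧ = {x1, x3, x5, x6, x7, x12}
⟦near x2⟧ = {x : ⟨x, x2⟩ ∈ ⟦near⟧} = {x1, x2, x4, x5, x6, x8, x9, x11, x12}
⟦across from x11⟧ = {x : ⟨x, x11⟩ ∈ ⟦across from⟧} = {x1, x3, x4, x6, x11, x12}
⟦runner⟧ = {x1, x2, x5, x6, x7, x8, x9, x10, x12}
… ∩ ⟦that rested⟧ = {x1, x2, x5, x6, x7, x8, x9, x10, x12} ∩ {x1, x3, x5, x6, x7, x12} = {x1, x5, x6, x7, x12}
… ∩ ⟦near x2⟧ = {x1, x5, x6, x7, x12} ∩ {x1, x2, x4, x5, x6, x8, x9, x11, x12} = {x1, x5, x6, x12}
… ∩ ⟦across from x11⟧ = {x1, x5, x6, x12} ∩ {x1, x3, x4, x6, x11, x12} = {x1, x6, x12}
… ∩ ⟦orange⟧ = {x1, x6, x12} ∩ {x1, x2, x6, x7, x8, x10, x11, x12} = {x1, x6, x12}
⟦orange runner that rested near x2 across from x11⟧ = {x1, x6, x12}; x1 ∈ this set.

yes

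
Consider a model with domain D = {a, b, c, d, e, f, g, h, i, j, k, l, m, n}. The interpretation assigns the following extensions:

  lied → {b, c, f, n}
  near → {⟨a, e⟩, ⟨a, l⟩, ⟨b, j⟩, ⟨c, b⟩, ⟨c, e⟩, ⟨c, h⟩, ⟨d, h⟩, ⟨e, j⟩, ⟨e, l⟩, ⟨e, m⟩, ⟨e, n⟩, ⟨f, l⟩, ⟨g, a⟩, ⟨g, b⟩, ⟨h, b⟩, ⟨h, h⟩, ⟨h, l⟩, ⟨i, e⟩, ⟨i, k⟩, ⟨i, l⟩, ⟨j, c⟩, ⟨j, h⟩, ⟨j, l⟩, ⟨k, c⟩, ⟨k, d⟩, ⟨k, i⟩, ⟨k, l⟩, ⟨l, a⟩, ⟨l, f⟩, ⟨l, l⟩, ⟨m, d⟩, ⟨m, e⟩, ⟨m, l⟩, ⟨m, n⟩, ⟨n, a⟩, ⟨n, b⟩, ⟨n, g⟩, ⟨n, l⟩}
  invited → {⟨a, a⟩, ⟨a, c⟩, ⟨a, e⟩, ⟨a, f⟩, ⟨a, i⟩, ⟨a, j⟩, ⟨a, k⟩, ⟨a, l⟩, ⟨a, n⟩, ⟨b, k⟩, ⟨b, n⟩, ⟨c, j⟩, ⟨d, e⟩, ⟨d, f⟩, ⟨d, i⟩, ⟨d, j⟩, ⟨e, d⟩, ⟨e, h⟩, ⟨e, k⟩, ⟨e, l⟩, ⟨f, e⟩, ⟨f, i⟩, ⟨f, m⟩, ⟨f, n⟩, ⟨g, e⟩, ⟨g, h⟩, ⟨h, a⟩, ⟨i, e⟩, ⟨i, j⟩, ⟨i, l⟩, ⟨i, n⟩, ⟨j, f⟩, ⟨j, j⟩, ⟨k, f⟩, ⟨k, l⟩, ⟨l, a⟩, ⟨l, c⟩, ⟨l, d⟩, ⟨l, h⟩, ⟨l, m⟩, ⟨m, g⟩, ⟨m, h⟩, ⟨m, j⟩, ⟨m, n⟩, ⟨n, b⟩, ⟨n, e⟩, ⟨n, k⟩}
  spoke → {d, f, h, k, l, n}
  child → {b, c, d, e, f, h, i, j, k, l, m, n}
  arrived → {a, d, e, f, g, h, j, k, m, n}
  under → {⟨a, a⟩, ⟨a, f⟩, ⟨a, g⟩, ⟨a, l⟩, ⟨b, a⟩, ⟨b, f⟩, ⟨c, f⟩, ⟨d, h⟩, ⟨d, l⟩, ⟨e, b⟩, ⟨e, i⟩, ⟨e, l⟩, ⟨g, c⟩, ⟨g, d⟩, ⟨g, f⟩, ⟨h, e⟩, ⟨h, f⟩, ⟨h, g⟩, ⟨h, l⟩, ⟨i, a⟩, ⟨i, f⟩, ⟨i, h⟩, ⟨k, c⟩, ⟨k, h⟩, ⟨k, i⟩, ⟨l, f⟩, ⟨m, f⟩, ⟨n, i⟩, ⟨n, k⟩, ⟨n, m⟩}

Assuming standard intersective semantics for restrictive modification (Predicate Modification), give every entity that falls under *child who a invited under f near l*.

{i, l}

⟦who a invited⟧ = {x : ⟨a, x⟩ ∈ ⟦invited⟧} = {a, c, e, f, i, j, k, l, n}
⟦under f⟧ = {x : ⟨x, f⟩ ∈ ⟦under⟧} = {a, b, c, g, h, i, l, m}
⟦near l⟧ = {x : ⟨x, l⟩ ∈ ⟦near⟧} = {a, e, f, h, i, j, k, l, m, n}
⟦child⟧ = {b, c, d, e, f, h, i, j, k, l, m, n}
… ∩ ⟦who a invited⟧ = {b, c, d, e, f, h, i, j, k, l, m, n} ∩ {a, c, e, f, i, j, k, l, n} = {c, e, f, i, j, k, l, n}
… ∩ ⟦under f⟧ = {c, e, f, i, j, k, l, n} ∩ {a, b, c, g, h, i, l, m} = {c, i, l}
… ∩ ⟦near l⟧ = {c, i, l} ∩ {a, e, f, h, i, j, k, l, m, n} = {i, l}
So ⟦child who a invited under f near l⟧ = {i, l}.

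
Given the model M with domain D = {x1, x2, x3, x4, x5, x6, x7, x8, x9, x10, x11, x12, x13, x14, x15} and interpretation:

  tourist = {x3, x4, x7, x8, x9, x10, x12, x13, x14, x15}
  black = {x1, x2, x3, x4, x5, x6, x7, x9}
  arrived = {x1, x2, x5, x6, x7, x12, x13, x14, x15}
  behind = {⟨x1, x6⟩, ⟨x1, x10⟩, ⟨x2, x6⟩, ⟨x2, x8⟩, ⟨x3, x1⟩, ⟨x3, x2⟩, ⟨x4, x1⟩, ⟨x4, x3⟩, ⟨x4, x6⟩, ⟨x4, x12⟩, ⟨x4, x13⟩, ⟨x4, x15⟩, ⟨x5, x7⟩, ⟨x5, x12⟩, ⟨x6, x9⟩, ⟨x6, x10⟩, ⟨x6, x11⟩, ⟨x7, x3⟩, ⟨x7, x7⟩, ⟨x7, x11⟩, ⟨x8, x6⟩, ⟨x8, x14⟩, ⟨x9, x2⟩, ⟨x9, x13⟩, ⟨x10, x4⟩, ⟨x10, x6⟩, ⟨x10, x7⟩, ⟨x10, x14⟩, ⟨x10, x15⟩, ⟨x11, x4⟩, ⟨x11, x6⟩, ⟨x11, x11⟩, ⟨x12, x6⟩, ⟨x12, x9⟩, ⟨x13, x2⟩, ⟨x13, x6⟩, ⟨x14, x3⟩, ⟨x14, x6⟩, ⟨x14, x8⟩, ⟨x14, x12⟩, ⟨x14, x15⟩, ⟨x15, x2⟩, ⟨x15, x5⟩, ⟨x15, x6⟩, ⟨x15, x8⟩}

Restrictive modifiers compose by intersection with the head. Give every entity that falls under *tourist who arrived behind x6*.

⟦who arrived⟧ = ⟦arrived⟧ = {x1, x2, x5, x6, x7, x12, x13, x14, x15}
⟦behind x6⟧ = {x : ⟨x, x6⟩ ∈ ⟦behind⟧} = {x1, x2, x4, x8, x10, x11, x12, x13, x14, x15}
⟦tourist⟧ = {x3, x4, x7, x8, x9, x10, x12, x13, x14, x15}
… ∩ ⟦who arrived⟧ = {x3, x4, x7, x8, x9, x10, x12, x13, x14, x15} ∩ {x1, x2, x5, x6, x7, x12, x13, x14, x15} = {x7, x12, x13, x14, x15}
… ∩ ⟦behind x6⟧ = {x7, x12, x13, x14, x15} ∩ {x1, x2, x4, x8, x10, x11, x12, x13, x14, x15} = {x12, x13, x14, x15}
So ⟦tourist who arrived behind x6⟧ = {x12, x13, x14, x15}.

{x12, x13, x14, x15}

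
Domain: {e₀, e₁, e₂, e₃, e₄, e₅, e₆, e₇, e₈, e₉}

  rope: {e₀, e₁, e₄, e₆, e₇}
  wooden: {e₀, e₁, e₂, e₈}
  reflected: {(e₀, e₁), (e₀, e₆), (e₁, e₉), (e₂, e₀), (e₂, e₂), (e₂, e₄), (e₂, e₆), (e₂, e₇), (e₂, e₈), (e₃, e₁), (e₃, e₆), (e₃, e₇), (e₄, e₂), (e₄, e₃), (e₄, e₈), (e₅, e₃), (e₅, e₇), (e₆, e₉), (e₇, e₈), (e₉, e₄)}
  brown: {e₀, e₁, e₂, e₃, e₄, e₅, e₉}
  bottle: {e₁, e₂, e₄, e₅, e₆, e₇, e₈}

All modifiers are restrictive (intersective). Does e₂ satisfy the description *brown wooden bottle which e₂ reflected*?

yes

⟦which e₂ reflected⟧ = {x : ⟨e₂, x⟩ ∈ ⟦reflected⟧} = {e₀, e₂, e₄, e₆, e₇, e₈}
⟦bottle⟧ = {e₁, e₂, e₄, e₅, e₆, e₇, e₈}
… ∩ ⟦which e₂ reflected⟧ = {e₁, e₂, e₄, e₅, e₆, e₇, e₈} ∩ {e₀, e₂, e₄, e₆, e₇, e₈} = {e₂, e₄, e₆, e₇, e₈}
… ∩ ⟦brown⟧ = {e₂, e₄, e₆, e₇, e₈} ∩ {e₀, e₁, e₂, e₃, e₄, e₅, e₉} = {e₂, e₄}
… ∩ ⟦wooden⟧ = {e₂, e₄} ∩ {e₀, e₁, e₂, e₈} = {e₂}
⟦brown wooden bottle which e₂ reflected⟧ = {e₂}; e₂ ∈ this set.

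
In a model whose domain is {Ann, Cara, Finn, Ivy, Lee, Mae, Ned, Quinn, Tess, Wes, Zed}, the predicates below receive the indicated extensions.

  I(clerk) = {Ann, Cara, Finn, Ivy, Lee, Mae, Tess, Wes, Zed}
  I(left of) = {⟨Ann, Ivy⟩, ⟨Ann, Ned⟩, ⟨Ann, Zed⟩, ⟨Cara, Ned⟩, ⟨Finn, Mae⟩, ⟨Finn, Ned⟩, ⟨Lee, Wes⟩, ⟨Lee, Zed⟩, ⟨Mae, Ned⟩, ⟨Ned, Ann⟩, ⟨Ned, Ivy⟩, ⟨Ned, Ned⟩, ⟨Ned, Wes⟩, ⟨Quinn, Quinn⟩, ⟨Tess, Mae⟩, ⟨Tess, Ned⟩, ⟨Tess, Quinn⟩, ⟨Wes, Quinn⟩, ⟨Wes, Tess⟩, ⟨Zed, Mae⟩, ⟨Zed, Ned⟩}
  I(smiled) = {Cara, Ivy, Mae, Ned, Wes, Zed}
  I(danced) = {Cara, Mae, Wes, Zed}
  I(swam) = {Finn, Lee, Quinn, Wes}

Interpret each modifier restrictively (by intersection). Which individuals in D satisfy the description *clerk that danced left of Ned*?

⟦that danced⟧ = ⟦danced⟧ = {Cara, Mae, Wes, Zed}
⟦left of Ned⟧ = {x : ⟨x, Ned⟩ ∈ ⟦left of⟧} = {Ann, Cara, Finn, Mae, Ned, Tess, Zed}
⟦clerk⟧ = {Ann, Cara, Finn, Ivy, Lee, Mae, Tess, Wes, Zed}
… ∩ ⟦that danced⟧ = {Ann, Cara, Finn, Ivy, Lee, Mae, Tess, Wes, Zed} ∩ {Cara, Mae, Wes, Zed} = {Cara, Mae, Wes, Zed}
… ∩ ⟦left of Ned⟧ = {Cara, Mae, Wes, Zed} ∩ {Ann, Cara, Finn, Mae, Ned, Tess, Zed} = {Cara, Mae, Zed}
So ⟦clerk that danced left of Ned⟧ = {Cara, Mae, Zed}.

{Cara, Mae, Zed}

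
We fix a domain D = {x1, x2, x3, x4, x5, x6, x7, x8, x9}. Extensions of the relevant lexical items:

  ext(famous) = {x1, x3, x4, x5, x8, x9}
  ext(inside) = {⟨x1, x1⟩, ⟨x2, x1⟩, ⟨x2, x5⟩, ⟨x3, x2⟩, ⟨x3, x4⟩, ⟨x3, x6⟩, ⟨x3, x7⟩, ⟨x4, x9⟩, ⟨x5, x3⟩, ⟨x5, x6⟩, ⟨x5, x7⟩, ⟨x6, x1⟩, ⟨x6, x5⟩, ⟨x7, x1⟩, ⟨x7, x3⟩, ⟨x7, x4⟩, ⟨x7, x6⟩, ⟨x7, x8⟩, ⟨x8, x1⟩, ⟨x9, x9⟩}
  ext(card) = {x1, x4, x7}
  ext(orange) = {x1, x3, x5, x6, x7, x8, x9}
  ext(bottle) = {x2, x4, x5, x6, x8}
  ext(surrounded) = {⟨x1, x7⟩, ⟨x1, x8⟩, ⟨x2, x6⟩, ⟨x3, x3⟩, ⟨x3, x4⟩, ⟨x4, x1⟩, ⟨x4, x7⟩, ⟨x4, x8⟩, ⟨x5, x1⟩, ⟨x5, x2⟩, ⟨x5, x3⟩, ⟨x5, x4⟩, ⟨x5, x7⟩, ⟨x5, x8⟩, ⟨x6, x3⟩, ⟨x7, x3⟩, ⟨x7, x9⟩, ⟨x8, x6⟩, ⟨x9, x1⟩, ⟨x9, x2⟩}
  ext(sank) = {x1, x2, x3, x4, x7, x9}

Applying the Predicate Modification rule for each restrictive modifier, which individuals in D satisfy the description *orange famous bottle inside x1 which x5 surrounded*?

{x8}

⟦inside x1⟧ = {x : ⟨x, x1⟩ ∈ ⟦inside⟧} = {x1, x2, x6, x7, x8}
⟦which x5 surrounded⟧ = {x : ⟨x5, x⟩ ∈ ⟦surrounded⟧} = {x1, x2, x3, x4, x7, x8}
⟦bottle⟧ = {x2, x4, x5, x6, x8}
… ∩ ⟦inside x1⟧ = {x2, x4, x5, x6, x8} ∩ {x1, x2, x6, x7, x8} = {x2, x6, x8}
… ∩ ⟦which x5 surrounded⟧ = {x2, x6, x8} ∩ {x1, x2, x3, x4, x7, x8} = {x2, x8}
… ∩ ⟦orange⟧ = {x2, x8} ∩ {x1, x3, x5, x6, x7, x8, x9} = {x8}
… ∩ ⟦famous⟧ = {x8} ∩ {x1, x3, x4, x5, x8, x9} = {x8}
So ⟦orange famous bottle inside x1 which x5 surrounded⟧ = {x8}.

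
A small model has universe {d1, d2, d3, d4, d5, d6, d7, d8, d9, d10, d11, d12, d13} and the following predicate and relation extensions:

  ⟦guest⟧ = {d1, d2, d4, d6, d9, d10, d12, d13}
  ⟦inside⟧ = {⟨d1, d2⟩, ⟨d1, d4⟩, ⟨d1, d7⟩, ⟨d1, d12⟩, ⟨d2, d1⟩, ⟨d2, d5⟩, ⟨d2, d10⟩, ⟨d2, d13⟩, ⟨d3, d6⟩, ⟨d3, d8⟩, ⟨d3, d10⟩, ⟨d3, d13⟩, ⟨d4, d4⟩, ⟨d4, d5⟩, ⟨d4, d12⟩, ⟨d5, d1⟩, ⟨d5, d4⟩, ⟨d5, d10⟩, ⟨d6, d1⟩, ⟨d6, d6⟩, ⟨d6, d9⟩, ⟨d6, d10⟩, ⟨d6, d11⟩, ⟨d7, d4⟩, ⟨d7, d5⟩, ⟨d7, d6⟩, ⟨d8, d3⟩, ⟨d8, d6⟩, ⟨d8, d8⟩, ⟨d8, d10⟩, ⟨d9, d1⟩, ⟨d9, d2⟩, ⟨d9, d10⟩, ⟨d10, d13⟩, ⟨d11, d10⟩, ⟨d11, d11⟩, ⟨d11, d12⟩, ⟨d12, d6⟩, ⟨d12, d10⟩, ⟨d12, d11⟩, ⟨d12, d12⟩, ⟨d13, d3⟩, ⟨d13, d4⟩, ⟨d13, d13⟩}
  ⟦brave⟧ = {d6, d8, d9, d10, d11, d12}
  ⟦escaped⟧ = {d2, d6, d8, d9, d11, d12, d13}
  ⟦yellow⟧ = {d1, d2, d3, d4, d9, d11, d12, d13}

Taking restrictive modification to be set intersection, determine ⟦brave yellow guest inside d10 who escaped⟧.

⟦inside d10⟧ = {x : ⟨x, d10⟩ ∈ ⟦inside⟧} = {d2, d3, d5, d6, d8, d9, d11, d12}
⟦who escaped⟧ = ⟦escaped⟧ = {d2, d6, d8, d9, d11, d12, d13}
⟦guest⟧ = {d1, d2, d4, d6, d9, d10, d12, d13}
… ∩ ⟦inside d10⟧ = {d1, d2, d4, d6, d9, d10, d12, d13} ∩ {d2, d3, d5, d6, d8, d9, d11, d12} = {d2, d6, d9, d12}
… ∩ ⟦who escaped⟧ = {d2, d6, d9, d12} ∩ {d2, d6, d8, d9, d11, d12, d13} = {d2, d6, d9, d12}
… ∩ ⟦brave⟧ = {d2, d6, d9, d12} ∩ {d6, d8, d9, d10, d11, d12} = {d6, d9, d12}
… ∩ ⟦yellow⟧ = {d6, d9, d12} ∩ {d1, d2, d3, d4, d9, d11, d12, d13} = {d9, d12}
So ⟦brave yellow guest inside d10 who escaped⟧ = {d9, d12}.

{d9, d12}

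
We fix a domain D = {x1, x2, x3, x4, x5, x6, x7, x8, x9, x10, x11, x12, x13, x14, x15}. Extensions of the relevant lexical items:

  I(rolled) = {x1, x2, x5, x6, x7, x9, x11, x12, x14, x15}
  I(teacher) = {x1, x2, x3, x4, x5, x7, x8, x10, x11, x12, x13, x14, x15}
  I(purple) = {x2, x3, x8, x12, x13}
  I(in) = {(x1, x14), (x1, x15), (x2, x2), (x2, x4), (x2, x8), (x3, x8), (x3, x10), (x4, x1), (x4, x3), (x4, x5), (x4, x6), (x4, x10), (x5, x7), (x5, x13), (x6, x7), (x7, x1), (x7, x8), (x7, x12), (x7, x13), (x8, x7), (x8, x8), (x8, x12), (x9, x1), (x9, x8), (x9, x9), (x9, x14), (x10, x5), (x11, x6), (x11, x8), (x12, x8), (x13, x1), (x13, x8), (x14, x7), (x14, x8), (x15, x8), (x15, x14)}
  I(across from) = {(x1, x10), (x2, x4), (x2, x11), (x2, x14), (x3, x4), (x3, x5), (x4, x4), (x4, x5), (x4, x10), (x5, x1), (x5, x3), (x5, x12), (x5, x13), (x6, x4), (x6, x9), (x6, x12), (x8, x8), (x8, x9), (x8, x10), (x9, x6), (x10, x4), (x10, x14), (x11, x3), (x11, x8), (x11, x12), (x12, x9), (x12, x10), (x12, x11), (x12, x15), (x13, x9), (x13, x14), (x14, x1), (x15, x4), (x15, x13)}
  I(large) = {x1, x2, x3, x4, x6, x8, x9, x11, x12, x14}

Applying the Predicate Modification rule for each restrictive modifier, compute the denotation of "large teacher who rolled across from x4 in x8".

{x2}

⟦who rolled⟧ = ⟦rolled⟧ = {x1, x2, x5, x6, x7, x9, x11, x12, x14, x15}
⟦across from x4⟧ = {x : ⟨x, x4⟩ ∈ ⟦across from⟧} = {x2, x3, x4, x6, x10, x15}
⟦in x8⟧ = {x : ⟨x, x8⟩ ∈ ⟦in⟧} = {x2, x3, x7, x8, x9, x11, x12, x13, x14, x15}
⟦teacher⟧ = {x1, x2, x3, x4, x5, x7, x8, x10, x11, x12, x13, x14, x15}
… ∩ ⟦who rolled⟧ = {x1, x2, x3, x4, x5, x7, x8, x10, x11, x12, x13, x14, x15} ∩ {x1, x2, x5, x6, x7, x9, x11, x12, x14, x15} = {x1, x2, x5, x7, x11, x12, x14, x15}
… ∩ ⟦across from x4⟧ = {x1, x2, x5, x7, x11, x12, x14, x15} ∩ {x2, x3, x4, x6, x10, x15} = {x2, x15}
… ∩ ⟦in x8⟧ = {x2, x15} ∩ {x2, x3, x7, x8, x9, x11, x12, x13, x14, x15} = {x2, x15}
… ∩ ⟦large⟧ = {x2, x15} ∩ {x1, x2, x3, x4, x6, x8, x9, x11, x12, x14} = {x2}
So ⟦large teacher who rolled across from x4 in x8⟧ = {x2}.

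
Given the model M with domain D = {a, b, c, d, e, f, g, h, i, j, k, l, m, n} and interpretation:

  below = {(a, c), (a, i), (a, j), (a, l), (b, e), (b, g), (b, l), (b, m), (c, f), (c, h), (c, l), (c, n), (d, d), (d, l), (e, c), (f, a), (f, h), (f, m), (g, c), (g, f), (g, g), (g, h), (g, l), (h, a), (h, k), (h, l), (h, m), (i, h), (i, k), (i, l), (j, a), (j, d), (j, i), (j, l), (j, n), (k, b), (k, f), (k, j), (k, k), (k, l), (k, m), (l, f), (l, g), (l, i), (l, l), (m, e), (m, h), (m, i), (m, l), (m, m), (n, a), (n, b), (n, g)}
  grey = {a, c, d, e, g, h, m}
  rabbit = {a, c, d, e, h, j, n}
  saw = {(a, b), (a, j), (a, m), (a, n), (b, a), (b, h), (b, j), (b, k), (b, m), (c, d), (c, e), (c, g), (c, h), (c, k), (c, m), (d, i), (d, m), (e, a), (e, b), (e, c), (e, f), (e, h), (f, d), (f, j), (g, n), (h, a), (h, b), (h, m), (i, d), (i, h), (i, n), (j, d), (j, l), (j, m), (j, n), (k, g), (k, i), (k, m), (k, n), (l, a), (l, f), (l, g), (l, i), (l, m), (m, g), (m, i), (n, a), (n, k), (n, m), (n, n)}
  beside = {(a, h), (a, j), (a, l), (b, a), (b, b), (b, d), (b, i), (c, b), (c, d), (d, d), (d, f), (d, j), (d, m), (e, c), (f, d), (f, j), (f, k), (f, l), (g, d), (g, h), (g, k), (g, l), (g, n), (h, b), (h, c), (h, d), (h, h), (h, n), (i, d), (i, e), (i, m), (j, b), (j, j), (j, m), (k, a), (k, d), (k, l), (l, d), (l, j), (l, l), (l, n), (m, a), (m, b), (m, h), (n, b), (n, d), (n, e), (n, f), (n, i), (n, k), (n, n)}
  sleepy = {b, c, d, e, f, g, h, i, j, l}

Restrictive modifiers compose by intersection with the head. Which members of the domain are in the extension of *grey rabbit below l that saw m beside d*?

⟦below l⟧ = {x : ⟨x, l⟩ ∈ ⟦below⟧} = {a, b, c, d, g, h, i, j, k, l, m}
⟦that saw m⟧ = {x : ⟨x, m⟩ ∈ ⟦saw⟧} = {a, b, c, d, h, j, k, l, n}
⟦beside d⟧ = {x : ⟨x, d⟩ ∈ ⟦beside⟧} = {b, c, d, f, g, h, i, k, l, n}
⟦rabbit⟧ = {a, c, d, e, h, j, n}
… ∩ ⟦below l⟧ = {a, c, d, e, h, j, n} ∩ {a, b, c, d, g, h, i, j, k, l, m} = {a, c, d, h, j}
… ∩ ⟦that saw m⟧ = {a, c, d, h, j} ∩ {a, b, c, d, h, j, k, l, n} = {a, c, d, h, j}
… ∩ ⟦beside d⟧ = {a, c, d, h, j} ∩ {b, c, d, f, g, h, i, k, l, n} = {c, d, h}
… ∩ ⟦grey⟧ = {c, d, h} ∩ {a, c, d, e, g, h, m} = {c, d, h}
So ⟦grey rabbit below l that saw m beside d⟧ = {c, d, h}.

{c, d, h}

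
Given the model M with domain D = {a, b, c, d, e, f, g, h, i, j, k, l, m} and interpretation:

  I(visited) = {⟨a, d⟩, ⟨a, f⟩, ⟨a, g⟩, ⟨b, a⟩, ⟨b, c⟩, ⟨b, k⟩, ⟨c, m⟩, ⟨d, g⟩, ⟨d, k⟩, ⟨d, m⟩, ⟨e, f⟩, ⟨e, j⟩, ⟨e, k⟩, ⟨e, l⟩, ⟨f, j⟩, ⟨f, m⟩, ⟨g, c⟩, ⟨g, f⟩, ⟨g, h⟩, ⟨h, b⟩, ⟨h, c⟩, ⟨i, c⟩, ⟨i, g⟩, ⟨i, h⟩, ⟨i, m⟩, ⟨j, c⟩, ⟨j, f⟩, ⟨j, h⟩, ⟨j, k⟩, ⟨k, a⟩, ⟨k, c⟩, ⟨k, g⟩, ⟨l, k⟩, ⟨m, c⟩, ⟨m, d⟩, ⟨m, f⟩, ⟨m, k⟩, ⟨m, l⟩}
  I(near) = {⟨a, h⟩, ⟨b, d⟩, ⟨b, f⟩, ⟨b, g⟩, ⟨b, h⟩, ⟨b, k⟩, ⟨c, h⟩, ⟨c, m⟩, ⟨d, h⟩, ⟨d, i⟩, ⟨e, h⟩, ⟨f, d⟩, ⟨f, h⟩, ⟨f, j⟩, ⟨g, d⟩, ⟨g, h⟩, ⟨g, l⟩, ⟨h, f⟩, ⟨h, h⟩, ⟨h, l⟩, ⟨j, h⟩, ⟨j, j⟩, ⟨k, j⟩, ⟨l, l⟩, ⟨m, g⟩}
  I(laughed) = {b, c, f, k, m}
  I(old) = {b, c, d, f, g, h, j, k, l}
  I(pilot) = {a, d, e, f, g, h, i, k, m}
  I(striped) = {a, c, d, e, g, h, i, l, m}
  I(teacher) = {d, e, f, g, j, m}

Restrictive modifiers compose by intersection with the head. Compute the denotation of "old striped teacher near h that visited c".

⟦near h⟧ = {x : ⟨x, h⟩ ∈ ⟦near⟧} = {a, b, c, d, e, f, g, h, j}
⟦that visited c⟧ = {x : ⟨x, c⟩ ∈ ⟦visited⟧} = {b, g, h, i, j, k, m}
⟦teacher⟧ = {d, e, f, g, j, m}
… ∩ ⟦near h⟧ = {d, e, f, g, j, m} ∩ {a, b, c, d, e, f, g, h, j} = {d, e, f, g, j}
… ∩ ⟦that visited c⟧ = {d, e, f, g, j} ∩ {b, g, h, i, j, k, m} = {g, j}
… ∩ ⟦old⟧ = {g, j} ∩ {b, c, d, f, g, h, j, k, l} = {g, j}
… ∩ ⟦striped⟧ = {g, j} ∩ {a, c, d, e, g, h, i, l, m} = {g}
So ⟦old striped teacher near h that visited c⟧ = {g}.

{g}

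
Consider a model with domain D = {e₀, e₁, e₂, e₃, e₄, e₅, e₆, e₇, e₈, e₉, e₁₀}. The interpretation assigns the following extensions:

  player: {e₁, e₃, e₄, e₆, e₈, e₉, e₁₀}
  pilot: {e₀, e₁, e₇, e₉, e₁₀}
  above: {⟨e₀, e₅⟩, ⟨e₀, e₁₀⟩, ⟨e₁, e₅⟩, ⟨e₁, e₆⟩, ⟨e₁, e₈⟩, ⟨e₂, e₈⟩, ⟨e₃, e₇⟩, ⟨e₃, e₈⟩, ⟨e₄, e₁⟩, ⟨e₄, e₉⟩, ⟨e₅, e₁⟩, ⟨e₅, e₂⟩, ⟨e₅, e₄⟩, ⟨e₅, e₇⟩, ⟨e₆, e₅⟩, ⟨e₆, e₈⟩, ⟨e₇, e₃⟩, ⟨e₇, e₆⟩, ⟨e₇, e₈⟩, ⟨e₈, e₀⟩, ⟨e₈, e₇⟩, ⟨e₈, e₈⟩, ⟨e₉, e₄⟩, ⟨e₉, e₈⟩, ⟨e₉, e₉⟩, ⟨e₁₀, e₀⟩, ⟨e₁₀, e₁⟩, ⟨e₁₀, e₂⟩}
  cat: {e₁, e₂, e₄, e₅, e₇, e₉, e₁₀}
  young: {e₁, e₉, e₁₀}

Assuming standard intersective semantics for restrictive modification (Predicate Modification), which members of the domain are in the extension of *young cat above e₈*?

{e₁, e₉}

⟦above e₈⟧ = {x : ⟨x, e₈⟩ ∈ ⟦above⟧} = {e₁, e₂, e₃, e₆, e₇, e₈, e₉}
⟦cat⟧ = {e₁, e₂, e₄, e₅, e₇, e₉, e₁₀}
… ∩ ⟦above e₈⟧ = {e₁, e₂, e₄, e₅, e₇, e₉, e₁₀} ∩ {e₁, e₂, e₃, e₆, e₇, e₈, e₉} = {e₁, e₂, e₇, e₉}
… ∩ ⟦young⟧ = {e₁, e₂, e₇, e₉} ∩ {e₁, e₉, e₁₀} = {e₁, e₉}
So ⟦young cat above e₈⟧ = {e₁, e₉}.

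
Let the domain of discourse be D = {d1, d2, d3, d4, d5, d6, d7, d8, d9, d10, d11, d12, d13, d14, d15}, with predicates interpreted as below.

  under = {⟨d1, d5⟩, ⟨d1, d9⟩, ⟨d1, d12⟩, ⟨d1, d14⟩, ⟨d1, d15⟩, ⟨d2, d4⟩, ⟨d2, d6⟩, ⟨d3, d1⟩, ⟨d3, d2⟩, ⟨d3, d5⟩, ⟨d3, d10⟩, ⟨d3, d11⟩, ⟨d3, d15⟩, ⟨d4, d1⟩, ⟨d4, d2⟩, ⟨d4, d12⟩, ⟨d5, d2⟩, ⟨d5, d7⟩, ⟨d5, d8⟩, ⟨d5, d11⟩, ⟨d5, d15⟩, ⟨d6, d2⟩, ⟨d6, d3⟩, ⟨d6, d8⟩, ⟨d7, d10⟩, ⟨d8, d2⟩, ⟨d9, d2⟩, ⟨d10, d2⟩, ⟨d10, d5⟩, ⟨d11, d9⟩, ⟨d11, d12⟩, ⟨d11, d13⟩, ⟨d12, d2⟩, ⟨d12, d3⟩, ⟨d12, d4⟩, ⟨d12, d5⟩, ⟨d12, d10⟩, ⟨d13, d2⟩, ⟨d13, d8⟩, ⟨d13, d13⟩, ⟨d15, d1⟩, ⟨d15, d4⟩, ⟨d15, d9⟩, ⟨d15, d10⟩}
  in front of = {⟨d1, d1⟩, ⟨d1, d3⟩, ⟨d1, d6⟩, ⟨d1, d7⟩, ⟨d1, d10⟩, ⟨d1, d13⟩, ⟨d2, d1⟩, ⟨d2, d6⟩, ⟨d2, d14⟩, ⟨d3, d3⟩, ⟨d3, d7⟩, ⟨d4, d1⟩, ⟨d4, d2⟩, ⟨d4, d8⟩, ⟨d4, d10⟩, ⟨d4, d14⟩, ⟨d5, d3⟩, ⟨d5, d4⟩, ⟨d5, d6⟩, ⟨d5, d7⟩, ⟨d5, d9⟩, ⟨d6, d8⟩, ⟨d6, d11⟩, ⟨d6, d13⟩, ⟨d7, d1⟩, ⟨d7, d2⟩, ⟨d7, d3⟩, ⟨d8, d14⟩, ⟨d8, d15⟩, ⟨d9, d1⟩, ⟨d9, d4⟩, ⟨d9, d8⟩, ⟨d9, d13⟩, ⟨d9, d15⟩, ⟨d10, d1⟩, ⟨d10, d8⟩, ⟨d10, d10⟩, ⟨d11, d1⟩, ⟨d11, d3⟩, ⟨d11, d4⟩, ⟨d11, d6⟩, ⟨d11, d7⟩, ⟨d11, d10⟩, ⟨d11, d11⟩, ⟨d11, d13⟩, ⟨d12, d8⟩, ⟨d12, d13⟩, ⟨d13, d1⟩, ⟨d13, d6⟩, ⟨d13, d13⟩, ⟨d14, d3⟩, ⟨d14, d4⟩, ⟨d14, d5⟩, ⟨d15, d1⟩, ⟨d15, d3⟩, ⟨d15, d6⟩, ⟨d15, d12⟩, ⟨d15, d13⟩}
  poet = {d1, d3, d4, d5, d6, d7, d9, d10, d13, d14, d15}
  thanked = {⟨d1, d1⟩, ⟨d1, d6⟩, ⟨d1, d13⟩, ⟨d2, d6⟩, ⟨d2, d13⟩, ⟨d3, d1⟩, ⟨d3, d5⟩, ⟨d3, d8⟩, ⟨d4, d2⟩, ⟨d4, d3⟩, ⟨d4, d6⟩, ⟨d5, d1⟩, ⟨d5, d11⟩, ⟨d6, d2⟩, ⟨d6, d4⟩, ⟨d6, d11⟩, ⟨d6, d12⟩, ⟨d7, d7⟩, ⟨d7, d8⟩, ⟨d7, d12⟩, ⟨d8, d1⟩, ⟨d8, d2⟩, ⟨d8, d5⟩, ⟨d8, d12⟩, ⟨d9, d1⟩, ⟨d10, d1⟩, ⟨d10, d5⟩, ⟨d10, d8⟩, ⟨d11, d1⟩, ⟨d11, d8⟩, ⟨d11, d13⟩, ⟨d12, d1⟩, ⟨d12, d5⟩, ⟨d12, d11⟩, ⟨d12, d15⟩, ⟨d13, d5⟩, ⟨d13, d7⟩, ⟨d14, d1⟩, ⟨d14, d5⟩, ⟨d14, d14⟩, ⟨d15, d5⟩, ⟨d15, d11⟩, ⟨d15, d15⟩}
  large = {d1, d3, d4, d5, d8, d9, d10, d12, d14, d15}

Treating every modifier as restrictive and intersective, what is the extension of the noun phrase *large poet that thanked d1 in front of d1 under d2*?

⟦that thanked d1⟧ = {x : ⟨x, d1⟩ ∈ ⟦thanked⟧} = {d1, d3, d5, d8, d9, d10, d11, d12, d14}
⟦in front of d1⟧ = {x : ⟨x, d1⟩ ∈ ⟦in front of⟧} = {d1, d2, d4, d7, d9, d10, d11, d13, d15}
⟦under d2⟧ = {x : ⟨x, d2⟩ ∈ ⟦under⟧} = {d3, d4, d5, d6, d8, d9, d10, d12, d13}
⟦poet⟧ = {d1, d3, d4, d5, d6, d7, d9, d10, d13, d14, d15}
… ∩ ⟦that thanked d1⟧ = {d1, d3, d4, d5, d6, d7, d9, d10, d13, d14, d15} ∩ {d1, d3, d5, d8, d9, d10, d11, d12, d14} = {d1, d3, d5, d9, d10, d14}
… ∩ ⟦in front of d1⟧ = {d1, d3, d5, d9, d10, d14} ∩ {d1, d2, d4, d7, d9, d10, d11, d13, d15} = {d1, d9, d10}
… ∩ ⟦under d2⟧ = {d1, d9, d10} ∩ {d3, d4, d5, d6, d8, d9, d10, d12, d13} = {d9, d10}
… ∩ ⟦large⟧ = {d9, d10} ∩ {d1, d3, d4, d5, d8, d9, d10, d12, d14, d15} = {d9, d10}
So ⟦large poet that thanked d1 in front of d1 under d2⟧ = {d9, d10}.

{d9, d10}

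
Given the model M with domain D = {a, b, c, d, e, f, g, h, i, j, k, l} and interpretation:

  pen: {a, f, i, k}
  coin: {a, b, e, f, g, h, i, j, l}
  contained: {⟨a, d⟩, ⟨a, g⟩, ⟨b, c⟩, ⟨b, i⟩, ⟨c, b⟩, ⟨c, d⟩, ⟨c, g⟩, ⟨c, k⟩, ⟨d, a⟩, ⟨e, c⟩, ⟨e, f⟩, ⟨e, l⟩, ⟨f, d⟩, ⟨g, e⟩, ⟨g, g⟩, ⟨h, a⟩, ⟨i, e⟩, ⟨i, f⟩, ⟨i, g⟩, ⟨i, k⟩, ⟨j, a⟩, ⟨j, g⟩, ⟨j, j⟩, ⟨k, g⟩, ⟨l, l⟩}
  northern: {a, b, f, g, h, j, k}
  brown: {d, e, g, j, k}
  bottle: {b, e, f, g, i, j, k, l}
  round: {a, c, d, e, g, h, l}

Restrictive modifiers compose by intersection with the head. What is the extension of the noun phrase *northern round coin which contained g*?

{a, g}

⟦which contained g⟧ = {x : ⟨x, g⟩ ∈ ⟦contained⟧} = {a, c, g, i, j, k}
⟦coin⟧ = {a, b, e, f, g, h, i, j, l}
… ∩ ⟦which contained g⟧ = {a, b, e, f, g, h, i, j, l} ∩ {a, c, g, i, j, k} = {a, g, i, j}
… ∩ ⟦northern⟧ = {a, g, i, j} ∩ {a, b, f, g, h, j, k} = {a, g, j}
… ∩ ⟦round⟧ = {a, g, j} ∩ {a, c, d, e, g, h, l} = {a, g}
So ⟦northern round coin which contained g⟧ = {a, g}.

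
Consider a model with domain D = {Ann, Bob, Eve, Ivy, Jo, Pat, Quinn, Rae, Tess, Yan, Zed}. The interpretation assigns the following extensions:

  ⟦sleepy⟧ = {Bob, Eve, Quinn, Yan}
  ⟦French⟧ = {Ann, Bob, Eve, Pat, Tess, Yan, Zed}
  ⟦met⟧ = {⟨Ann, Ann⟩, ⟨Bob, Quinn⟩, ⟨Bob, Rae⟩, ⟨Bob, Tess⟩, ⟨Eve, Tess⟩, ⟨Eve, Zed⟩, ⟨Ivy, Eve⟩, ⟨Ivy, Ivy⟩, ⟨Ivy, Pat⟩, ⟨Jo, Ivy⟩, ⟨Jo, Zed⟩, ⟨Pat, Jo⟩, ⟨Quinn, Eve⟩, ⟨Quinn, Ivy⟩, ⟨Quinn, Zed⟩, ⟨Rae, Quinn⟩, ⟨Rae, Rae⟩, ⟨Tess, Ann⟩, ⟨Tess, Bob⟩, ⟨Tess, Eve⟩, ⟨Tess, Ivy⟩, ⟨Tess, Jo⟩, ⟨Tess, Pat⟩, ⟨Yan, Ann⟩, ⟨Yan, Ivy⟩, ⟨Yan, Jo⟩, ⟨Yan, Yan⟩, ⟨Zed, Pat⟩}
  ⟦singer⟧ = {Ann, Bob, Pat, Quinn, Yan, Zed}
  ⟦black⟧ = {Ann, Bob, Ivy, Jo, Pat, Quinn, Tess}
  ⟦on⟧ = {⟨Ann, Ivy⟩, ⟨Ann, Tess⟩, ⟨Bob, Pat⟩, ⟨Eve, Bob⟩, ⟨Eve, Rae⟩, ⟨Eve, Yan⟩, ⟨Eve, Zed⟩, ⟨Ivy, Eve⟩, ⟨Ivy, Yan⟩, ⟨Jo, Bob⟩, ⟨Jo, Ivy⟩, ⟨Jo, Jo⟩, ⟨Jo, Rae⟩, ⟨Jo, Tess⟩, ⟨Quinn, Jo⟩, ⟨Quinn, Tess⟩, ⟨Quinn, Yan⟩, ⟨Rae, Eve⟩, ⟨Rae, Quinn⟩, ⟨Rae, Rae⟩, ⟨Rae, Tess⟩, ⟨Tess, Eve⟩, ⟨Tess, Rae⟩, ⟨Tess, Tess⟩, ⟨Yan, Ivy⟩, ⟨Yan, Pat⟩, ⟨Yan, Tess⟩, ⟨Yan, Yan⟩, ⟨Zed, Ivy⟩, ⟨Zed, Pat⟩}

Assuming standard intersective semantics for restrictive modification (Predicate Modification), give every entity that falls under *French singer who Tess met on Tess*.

⟦who Tess met⟧ = {x : ⟨Tess, x⟩ ∈ ⟦met⟧} = {Ann, Bob, Eve, Ivy, Jo, Pat}
⟦on Tess⟧ = {x : ⟨x, Tess⟩ ∈ ⟦on⟧} = {Ann, Jo, Quinn, Rae, Tess, Yan}
⟦singer⟧ = {Ann, Bob, Pat, Quinn, Yan, Zed}
… ∩ ⟦who Tess met⟧ = {Ann, Bob, Pat, Quinn, Yan, Zed} ∩ {Ann, Bob, Eve, Ivy, Jo, Pat} = {Ann, Bob, Pat}
… ∩ ⟦on Tess⟧ = {Ann, Bob, Pat} ∩ {Ann, Jo, Quinn, Rae, Tess, Yan} = {Ann}
… ∩ ⟦French⟧ = {Ann} ∩ {Ann, Bob, Eve, Pat, Tess, Yan, Zed} = {Ann}
So ⟦French singer who Tess met on Tess⟧ = {Ann}.

{Ann}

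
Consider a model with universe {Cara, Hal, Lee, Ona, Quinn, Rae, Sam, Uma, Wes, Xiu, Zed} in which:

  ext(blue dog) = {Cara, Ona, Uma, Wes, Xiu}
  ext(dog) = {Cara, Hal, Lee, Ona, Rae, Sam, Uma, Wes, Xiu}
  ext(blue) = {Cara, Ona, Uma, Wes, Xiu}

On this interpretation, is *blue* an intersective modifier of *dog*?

yes

⟦blue⟧ ∩ ⟦dog⟧ = {Cara, Ona, Uma, Wes, Xiu} ∩ {Cara, Hal, Lee, Ona, Rae, Sam, Uma, Wes, Xiu} = {Cara, Ona, Uma, Wes, Xiu}
Observed ⟦blue dog⟧ = {Cara, Ona, Uma, Wes, Xiu}.
These coincide, so the modifier is intersective here.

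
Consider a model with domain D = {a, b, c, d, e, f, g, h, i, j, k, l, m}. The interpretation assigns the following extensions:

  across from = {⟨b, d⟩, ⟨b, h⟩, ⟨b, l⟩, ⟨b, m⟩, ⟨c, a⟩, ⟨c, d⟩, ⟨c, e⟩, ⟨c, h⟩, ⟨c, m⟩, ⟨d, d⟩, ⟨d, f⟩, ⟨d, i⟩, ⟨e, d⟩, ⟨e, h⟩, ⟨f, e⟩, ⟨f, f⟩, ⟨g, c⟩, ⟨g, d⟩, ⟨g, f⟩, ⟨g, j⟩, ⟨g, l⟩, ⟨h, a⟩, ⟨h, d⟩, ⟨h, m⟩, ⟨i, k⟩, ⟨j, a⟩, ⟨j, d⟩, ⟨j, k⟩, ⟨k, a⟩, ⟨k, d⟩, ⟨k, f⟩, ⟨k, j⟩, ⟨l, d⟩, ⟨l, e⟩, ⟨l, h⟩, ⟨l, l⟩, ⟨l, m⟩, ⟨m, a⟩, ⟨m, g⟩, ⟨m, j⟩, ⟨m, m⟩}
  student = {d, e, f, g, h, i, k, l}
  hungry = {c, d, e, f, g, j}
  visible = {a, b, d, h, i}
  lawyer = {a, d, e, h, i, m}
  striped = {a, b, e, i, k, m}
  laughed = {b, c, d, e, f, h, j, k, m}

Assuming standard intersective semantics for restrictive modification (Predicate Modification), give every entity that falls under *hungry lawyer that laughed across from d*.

{d, e}

⟦that laughed⟧ = ⟦laughed⟧ = {b, c, d, e, f, h, j, k, m}
⟦across from d⟧ = {x : ⟨x, d⟩ ∈ ⟦across from⟧} = {b, c, d, e, g, h, j, k, l}
⟦lawyer⟧ = {a, d, e, h, i, m}
… ∩ ⟦that laughed⟧ = {a, d, e, h, i, m} ∩ {b, c, d, e, f, h, j, k, m} = {d, e, h, m}
… ∩ ⟦across from d⟧ = {d, e, h, m} ∩ {b, c, d, e, g, h, j, k, l} = {d, e, h}
… ∩ ⟦hungry⟧ = {d, e, h} ∩ {c, d, e, f, g, j} = {d, e}
So ⟦hungry lawyer that laughed across from d⟧ = {d, e}.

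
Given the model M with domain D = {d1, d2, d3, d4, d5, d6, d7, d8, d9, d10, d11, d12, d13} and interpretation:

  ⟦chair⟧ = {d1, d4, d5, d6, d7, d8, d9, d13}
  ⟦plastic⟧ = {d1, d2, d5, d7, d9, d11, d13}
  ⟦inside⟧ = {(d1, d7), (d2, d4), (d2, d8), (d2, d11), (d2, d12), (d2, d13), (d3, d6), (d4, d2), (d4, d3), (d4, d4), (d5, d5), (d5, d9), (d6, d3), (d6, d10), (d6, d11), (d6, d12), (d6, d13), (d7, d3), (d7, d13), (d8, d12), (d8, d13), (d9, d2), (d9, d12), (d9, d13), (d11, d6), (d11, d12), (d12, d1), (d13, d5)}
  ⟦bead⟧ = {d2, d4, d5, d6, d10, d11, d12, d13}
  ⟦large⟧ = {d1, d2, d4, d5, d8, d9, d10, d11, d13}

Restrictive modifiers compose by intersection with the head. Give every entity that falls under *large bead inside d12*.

⟦inside d12⟧ = {x : ⟨x, d12⟩ ∈ ⟦inside⟧} = {d2, d6, d8, d9, d11}
⟦bead⟧ = {d2, d4, d5, d6, d10, d11, d12, d13}
… ∩ ⟦inside d12⟧ = {d2, d4, d5, d6, d10, d11, d12, d13} ∩ {d2, d6, d8, d9, d11} = {d2, d6, d11}
… ∩ ⟦large⟧ = {d2, d6, d11} ∩ {d1, d2, d4, d5, d8, d9, d10, d11, d13} = {d2, d11}
So ⟦large bead inside d12⟧ = {d2, d11}.

{d2, d11}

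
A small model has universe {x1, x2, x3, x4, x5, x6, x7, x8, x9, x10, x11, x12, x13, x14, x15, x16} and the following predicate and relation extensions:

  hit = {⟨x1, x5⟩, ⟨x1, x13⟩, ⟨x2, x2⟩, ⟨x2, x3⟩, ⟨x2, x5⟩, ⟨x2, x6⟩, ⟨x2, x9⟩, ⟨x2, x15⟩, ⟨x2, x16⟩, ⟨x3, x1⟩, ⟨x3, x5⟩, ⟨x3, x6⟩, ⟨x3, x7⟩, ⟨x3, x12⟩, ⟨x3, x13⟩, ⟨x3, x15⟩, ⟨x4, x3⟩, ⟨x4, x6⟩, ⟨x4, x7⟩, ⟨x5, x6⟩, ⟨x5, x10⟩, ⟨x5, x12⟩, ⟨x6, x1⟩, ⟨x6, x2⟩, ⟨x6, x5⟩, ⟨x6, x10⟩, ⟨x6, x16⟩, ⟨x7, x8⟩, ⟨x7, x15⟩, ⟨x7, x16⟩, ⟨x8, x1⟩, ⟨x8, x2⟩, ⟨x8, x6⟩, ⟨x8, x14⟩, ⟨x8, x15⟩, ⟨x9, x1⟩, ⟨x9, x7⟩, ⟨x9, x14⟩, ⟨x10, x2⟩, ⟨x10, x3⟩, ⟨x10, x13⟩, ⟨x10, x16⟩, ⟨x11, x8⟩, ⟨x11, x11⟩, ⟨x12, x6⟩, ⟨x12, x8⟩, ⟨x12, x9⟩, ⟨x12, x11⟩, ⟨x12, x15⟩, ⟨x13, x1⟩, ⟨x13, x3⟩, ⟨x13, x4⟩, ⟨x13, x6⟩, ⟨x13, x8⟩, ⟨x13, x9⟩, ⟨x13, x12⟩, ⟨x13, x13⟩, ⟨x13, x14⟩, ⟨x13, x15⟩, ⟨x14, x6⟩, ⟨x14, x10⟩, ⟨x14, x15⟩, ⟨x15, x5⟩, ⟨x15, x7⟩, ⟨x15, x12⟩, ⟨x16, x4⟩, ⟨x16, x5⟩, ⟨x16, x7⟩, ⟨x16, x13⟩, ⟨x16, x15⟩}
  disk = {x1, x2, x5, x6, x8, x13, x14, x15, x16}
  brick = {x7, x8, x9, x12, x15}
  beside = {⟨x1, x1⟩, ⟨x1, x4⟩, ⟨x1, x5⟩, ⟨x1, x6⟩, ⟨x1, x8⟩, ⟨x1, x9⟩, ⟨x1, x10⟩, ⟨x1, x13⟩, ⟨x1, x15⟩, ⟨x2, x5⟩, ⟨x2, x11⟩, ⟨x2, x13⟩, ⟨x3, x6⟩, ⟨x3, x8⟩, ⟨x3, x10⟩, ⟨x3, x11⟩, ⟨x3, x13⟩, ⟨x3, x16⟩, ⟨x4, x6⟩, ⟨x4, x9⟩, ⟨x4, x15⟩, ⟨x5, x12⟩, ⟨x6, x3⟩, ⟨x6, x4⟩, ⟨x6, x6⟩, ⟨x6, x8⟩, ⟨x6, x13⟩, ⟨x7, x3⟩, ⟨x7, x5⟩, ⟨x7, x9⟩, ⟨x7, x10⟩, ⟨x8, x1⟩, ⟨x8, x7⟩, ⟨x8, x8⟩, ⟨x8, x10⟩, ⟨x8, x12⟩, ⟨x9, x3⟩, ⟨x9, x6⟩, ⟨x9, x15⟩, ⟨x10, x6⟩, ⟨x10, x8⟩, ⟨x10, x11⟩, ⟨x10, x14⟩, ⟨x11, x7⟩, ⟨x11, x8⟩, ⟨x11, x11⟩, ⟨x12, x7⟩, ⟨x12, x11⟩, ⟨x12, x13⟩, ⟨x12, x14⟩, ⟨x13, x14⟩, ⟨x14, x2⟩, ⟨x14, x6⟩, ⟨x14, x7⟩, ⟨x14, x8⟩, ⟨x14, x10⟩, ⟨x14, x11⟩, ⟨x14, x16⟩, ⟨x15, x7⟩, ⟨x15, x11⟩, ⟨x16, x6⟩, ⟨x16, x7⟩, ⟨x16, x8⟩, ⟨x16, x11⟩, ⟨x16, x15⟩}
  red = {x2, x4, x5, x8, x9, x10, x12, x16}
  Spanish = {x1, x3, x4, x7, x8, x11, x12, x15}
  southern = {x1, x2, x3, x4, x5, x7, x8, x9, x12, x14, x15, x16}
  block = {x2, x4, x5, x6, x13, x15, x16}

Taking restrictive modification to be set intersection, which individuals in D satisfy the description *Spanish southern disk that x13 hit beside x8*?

{x1, x8}

⟦that x13 hit⟧ = {x : ⟨x13, x⟩ ∈ ⟦hit⟧} = {x1, x3, x4, x6, x8, x9, x12, x13, x14, x15}
⟦beside x8⟧ = {x : ⟨x, x8⟩ ∈ ⟦beside⟧} = {x1, x3, x6, x8, x10, x11, x14, x16}
⟦disk⟧ = {x1, x2, x5, x6, x8, x13, x14, x15, x16}
… ∩ ⟦that x13 hit⟧ = {x1, x2, x5, x6, x8, x13, x14, x15, x16} ∩ {x1, x3, x4, x6, x8, x9, x12, x13, x14, x15} = {x1, x6, x8, x13, x14, x15}
… ∩ ⟦beside x8⟧ = {x1, x6, x8, x13, x14, x15} ∩ {x1, x3, x6, x8, x10, x11, x14, x16} = {x1, x6, x8, x14}
… ∩ ⟦Spanish⟧ = {x1, x6, x8, x14} ∩ {x1, x3, x4, x7, x8, x11, x12, x15} = {x1, x8}
… ∩ ⟦southern⟧ = {x1, x8} ∩ {x1, x2, x3, x4, x5, x7, x8, x9, x12, x14, x15, x16} = {x1, x8}
So ⟦Spanish southern disk that x13 hit beside x8⟧ = {x1, x8}.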